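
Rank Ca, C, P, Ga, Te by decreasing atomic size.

C is in period 2, group 14; P is in period 3, group 15; Ca is in period 4, group 2; Ga is in period 4, group 13; Te is in period 5, group 16.
Moving right in a period, electrons are added to the same shell under a stronger nuclear pull, so atoms get smaller; moving down, a new shell is opened and atoms get larger.
Neither a single period nor a single group — weigh both effects.
P > C: period and group pull opposite ways; the down-group shift dominates (111 vs 75 pm).
Ga > P: both effects reinforce here, so Ga is clearly the larger of the two.
Te > Ga: period and group pull opposite ways; the down-group shift dominates (136 vs 124 pm).
Ca > Te: the two effects oppose for this pair; the across-period effect wins (171 vs 136 pm).
For reference (pm): C 75, P 111, Ca 171, Ga 124, Te 136.
So from largest to smallest: Ca > Te > Ga > P > C.

Ca > Te > Ga > P > C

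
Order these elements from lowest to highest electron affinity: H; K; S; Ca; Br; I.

H is in period 1, group 1; S is in period 3, group 16; K is in period 4, group 1; Ca is in period 4, group 2; Br is in period 4, group 17; I is in period 5, group 17.
EA tends to increase across a period and decrease down a group, though the pattern is less regular than for IE or radius.
Here both period and group differ, so the two effects have to be weighed against each other.
K > Ca: this pair runs against the simple trend — see the exception note.
H > K: they share group 1; the group trend gives H the larger value.
S > H: the two effects oppose for this pair; the across-period effect wins (200 vs 73 kJ/mol).
I > S: the two effects oppose for this pair; the across-period effect wins (295 vs 200 kJ/mol).
Br > I: they share group 17; the group trend gives Br the larger value.
Note the exception: K has a higher electron affinity than Ca, contrary to the simple trend — adding an electron to Ca (ns²) has to open a new, higher-energy np subshell, which is unfavourable.
Tabulated electron affinity (kJ/mol): H 73, S 200, K 48, Ca 2, Br 325, I 295.
So from lowest to highest: Ca < K < H < S < I < Br.

Ca < K < H < S < I < Br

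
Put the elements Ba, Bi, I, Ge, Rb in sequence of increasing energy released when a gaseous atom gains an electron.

Ge is in period 4, group 14; Rb is in period 5, group 1; I is in period 5, group 17; Ba is in period 6, group 2; Bi is in period 6, group 15.
Adding an electron releases more energy for atoms nearer the top right (short of the noble gases).
These span different periods and groups, so the two trends combine.
Rb > Ba: period and group pull opposite ways; the down-group shift dominates (47 vs 14 kJ/mol).
Bi > Rb: period and group pull opposite ways; the across-period shift dominates (91 vs 47 kJ/mol).
Ge > Bi: the two effects oppose for this pair; the down-group effect wins (119 vs 91 kJ/mol).
I > Ge: period and group pull opposite ways; the across-period shift dominates (295 vs 119 kJ/mol).
Tabulated electron affinity (kJ/mol): Ge 119, Rb 47, I 295, Ba 14, Bi 91.
So from lowest to highest: Ba < Rb < Bi < Ge < I.

Ba, Rb, Bi, Ge, I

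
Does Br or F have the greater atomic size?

F is in period 2, group 17; Br is in period 4, group 17.
Radius decreases left→right (rising Z_eff, same n) and increases top→bottom (higher n).
All are in group 17, so atomic radius increases down the group.
So Br has the greater atomic size (Br > F).

Br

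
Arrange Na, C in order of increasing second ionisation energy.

IE_2 is the cost of taking one more electron from the +1 cation: Na⁺ is the bare [Ne] core; C⁺ still has 3 valence electrons.
Core electrons are held far more tightly than valence electrons, so Na tops the IE_2 order.
The numbers (kJ/mol): Na 4562, C 2353.
Overall IE_2 order: C < Na.

C, Na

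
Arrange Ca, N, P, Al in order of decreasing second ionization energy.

N > P > Al > Ca

IE_2 is the cost of taking one more electron from the +1 cation: Ca⁺ still has 1 valence electron; N⁺ still has 4 valence electrons; P⁺ still has 4 valence electrons; Al⁺ still has 2 valence electrons.
All are still removing valence electrons, so compare the +1 ions as you would atoms: IE_2 generally rises across a period (higher Z_eff) and falls down a group (larger shell), subject to the usual subshell exceptions.
Valence configurations: Ca⁺ [Ar]4s¹, N⁺ [He]2s²2p², P⁺ [Ne]3s²3p², Al⁺ [Ne]3s².
Approximate IE_2 values (kJ/mol): Ca 1145, N 2856, P 1907, Al 1817.
So the second ionization energies run Ca < Al < P < N.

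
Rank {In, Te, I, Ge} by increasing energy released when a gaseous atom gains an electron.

In < Ge < Te < I

Ge is in period 4, group 14; In is in period 5, group 13; Te is in period 5, group 16; I is in period 5, group 17.
Adding an electron releases more energy for atoms nearer the top right (short of the noble gases).
Here both period and group differ, so the two effects have to be weighed against each other.
Ge > In: both effects reinforce here, so Ge is clearly the higher of the two.
Te > Ge: the two effects oppose for this pair; the across-period effect wins (190 vs 119 kJ/mol).
I > Te: I lies to the right of Te in period 5, so the across-period effect alone puts I higher.
For reference (kJ/mol): Ge 119, In 29, Te 190, I 295.
So from lowest to highest: In < Ge < Te < I.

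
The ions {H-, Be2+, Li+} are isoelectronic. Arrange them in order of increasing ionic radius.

Be2+ < Li+ < H-

All of these have 2 electrons, so size is governed by nuclear charge alone: the more protons, the stronger the pull on the same electron cloud, and the smaller the ion.
Nuclear charges: Be2+ (Z=4), Li+ (Z=3), H- (Z=1).
Smallest to largest: Be2+ < Li+ < H-.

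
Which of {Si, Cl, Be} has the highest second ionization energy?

Cl

IE_2 is the cost of taking one more electron from the +1 cation: Si⁺ still has 3 valence electrons; Cl⁺ still has 6 valence electrons; Be⁺ still has 1 valence electron.
All are still removing valence electrons, so compare the +1 ions as you would atoms: IE_2 generally rises across a period (higher Z_eff) and falls down a group (larger shell), subject to the usual subshell exceptions.
Valence configurations: Si⁺ [Ne]3s²3p¹, Cl⁺ [Ne]3s²3p⁴, Be⁺ [He]2s¹.
Approximate IE_2 values (kJ/mol): Si 1577, Cl 2298, Be 1757.
So the second ionization energies run Si < Be < Cl.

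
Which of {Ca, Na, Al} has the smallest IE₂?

After 1 electron has been removed, what remains? Ca⁺ still has 1 valence electron; Na⁺ is the bare [Ne] core; Al⁺ still has 2 valence electrons.
Core electrons are held far more tightly than valence electrons, so Na tops the IE_2 order.
Valence configurations: Ca⁺ [Ar]4s¹, Al⁺ [Ne]3s².
The numbers (kJ/mol): Ca 1145, Na 4562, Al 1817.
Putting it together, IE_2: Ca < Al < Na.

Ca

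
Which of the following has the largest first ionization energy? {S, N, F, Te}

N is in period 2, group 15; F is in period 2, group 17; S is in period 3, group 16; Te is in period 5, group 16.
IE₁ increases left→right with effective nuclear charge and decreases top→bottom as the valence shell moves farther out.
Neither a single period nor a single group — weigh both effects.
S > Te: they share group 16; the group trend gives S the larger value.
N > S: period and group pull opposite ways; the down-group shift dominates (1402 vs 1000 kJ/mol).
F > N: F lies to the right of N in period 2, so the across-period effect alone puts F higher.
Approximate values (kJ/mol): N 1402, F 1681, S 1000, Te 869.
The largest first ionization energy among these belongs to F.

F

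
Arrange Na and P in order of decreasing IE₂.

After 1 electron has been removed, what remains? Na⁺ is the bare [Ne] core; P⁺ still has 4 valence electrons.
Core electrons are held far more tightly than valence electrons, so Na tops the IE_2 order.
The numbers (kJ/mol): Na 4562, P 1907.
Overall IE_2 order: P < Na.

Na > P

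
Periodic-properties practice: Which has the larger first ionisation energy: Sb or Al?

Sb

Removing the outermost electron gets harder across a period and easier down a group.
Neither a single period nor a single group — weigh both effects.
Sb > Al: period and group pull opposite ways; the across-period shift dominates (831 vs 578 kJ/mol).
Tabulated first ionization energy (kJ/mol): Al 578, Sb 831.
So Sb has the larger first ionisation energy (Sb > Al).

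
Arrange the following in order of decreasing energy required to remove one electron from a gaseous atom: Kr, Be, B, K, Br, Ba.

Kr > Br > Be > B > Ba > K

Be is in period 2, group 2; B is in period 2, group 13; K is in period 4, group 1; Br is in period 4, group 17; Kr is in period 4, group 18; Ba is in period 6, group 2.
IE₁ increases left→right with effective nuclear charge and decreases top→bottom as the valence shell moves farther out.
Neither a single period nor a single group — weigh both effects.
Ba > K: the two effects oppose for this pair; the across-period effect wins (503 vs 419 kJ/mol).
B > Ba: relative to Ba, both the across-period and down-group shifts push B's first ionization energy up.
Be > B: this pair runs against the simple trend — see the exception note.
Br > Be: the two effects oppose for this pair; the across-period effect wins (1140 vs 900 kJ/mol).
Kr > Br: Kr lies to the right of Br in period 4, so the across-period effect alone puts Kr higher.
Note the exception: Be has a higher first ionization energy than B, contrary to the simple trend — removing B's lone 2p electron is easier than breaking Be's filled 2s².
Approximate values (kJ/mol): Be 900, B 801, K 419, Br 1140, Kr 1351, Ba 503.
So from highest to lowest: Kr > Br > Be > B > Ba > K.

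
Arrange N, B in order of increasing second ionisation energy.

B < N

The second ionization energy removes an electron from the +1 ion. For each element: N⁺ still has 4 valence electrons; B⁺ still has 2 valence electrons.
All are still removing valence electrons, so compare the +1 ions as you would atoms: IE_2 generally rises across a period (higher Z_eff) and falls down a group (larger shell), subject to the usual subshell exceptions.
Valence configurations: N⁺ [He]2s²2p², B⁺ [He]2s².
The numbers (kJ/mol): N 2856, B 2427.
Hence IE_2: B < N.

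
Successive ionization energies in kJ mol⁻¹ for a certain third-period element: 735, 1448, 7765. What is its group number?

Group 2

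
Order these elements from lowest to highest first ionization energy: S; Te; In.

S is in period 3, group 16; In is in period 5, group 13; Te is in period 5, group 16.
First ionization energy rises across a period (greater Z_eff holds electrons more tightly) and falls down a group (valence electrons are farther from the nucleus).
Here both period and group differ, so the two effects have to be weighed against each other.
Te > In: Te lies to the right of In in period 5, so the across-period effect alone puts Te higher.
S > Te: they share group 16; the group trend gives S the larger value.
Approximate values (kJ/mol): S 1000, In 558, Te 869.
So from lowest to highest: In < Te < S.

In, Te, S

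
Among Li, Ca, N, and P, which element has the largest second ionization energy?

Li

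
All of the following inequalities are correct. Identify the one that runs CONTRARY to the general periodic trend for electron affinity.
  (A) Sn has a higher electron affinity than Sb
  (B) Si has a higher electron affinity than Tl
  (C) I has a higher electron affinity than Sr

The general trend: electron affinity increases across a period and decreases down a group.
(A) Sn (period 5, group 14) vs Sb (period 5, group 15): the stated order contradicts the simple trend.
(B) Si (period 3, group 14) vs Tl (period 6, group 13): the stated order agrees with the simple trend.
(C) I (period 5, group 17) vs Sr (period 5, group 2): the stated order agrees with the simple trend.
The exception is (A): adding an electron to Sb's half-filled 5p³ is unfavourable, so Sn has the more exothermic EA.

(A)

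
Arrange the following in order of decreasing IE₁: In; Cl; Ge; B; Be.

Cl, Be, B, Ge, In

Removing the outermost electron gets harder across a period and easier down a group.
Neither a single period nor a single group — weigh both effects.
Ge > In: both effects reinforce here, so Ge is clearly the higher of the two.
B > Ge: period and group pull opposite ways; the down-group shift dominates (801 vs 762 kJ/mol).
Be > B: this pair runs against the simple trend — see the exception note.
Cl > Be: the two effects oppose for this pair; the across-period effect wins (1251 vs 900 kJ/mol).
Note the exception: Be has a higher first ionization energy than B, contrary to the simple trend — removing B's lone 2p electron is easier than breaking Be's filled 2s².
Approximate values (kJ/mol): Be 900, B 801, Cl 1251, Ge 762, In 558.
So from highest to lowest: Cl > Be > B > Ge > In.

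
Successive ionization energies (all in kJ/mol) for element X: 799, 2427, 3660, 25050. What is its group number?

Group 13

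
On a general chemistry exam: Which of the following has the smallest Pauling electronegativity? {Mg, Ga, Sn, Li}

Li is in period 2, group 1; Mg is in period 3, group 2; Ga is in period 4, group 13; Sn is in period 5, group 14.
Electronegativity increases across a period and decreases down a group, tracking effective nuclear charge and atomic size.
A diagonal step moves right (one effect) and down (the opposite effect) at once.
Mg > Li: the two effects oppose for this pair; the across-period effect wins (1.31 vs 0.98).
Ga > Mg: the two effects oppose for this pair; the across-period effect wins (1.81 vs 1.31).
Sn > Ga: the two effects oppose for this pair; the across-period effect wins (1.96 vs 1.81).
Approximate values (Pauling): Li 0.98, Mg 1.31, Ga 1.81, Sn 1.96.
The smallest Pauling electronegativity among these belongs to Li.

Li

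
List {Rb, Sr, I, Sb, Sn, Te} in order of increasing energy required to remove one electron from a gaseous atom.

Rb < Sr < Sn < Sb < Te < I

Rb is in period 5, group 1; Sr is in period 5, group 2; Sn is in period 5, group 14; Sb is in period 5, group 15; Te is in period 5, group 16; I is in period 5, group 17.
IE₁ increases left→right with effective nuclear charge and decreases top→bottom as the valence shell moves farther out.
All lie in period 5, so first ionization energy increases left to right.
So from lowest to highest: Rb < Sr < Sn < Sb < Te < I.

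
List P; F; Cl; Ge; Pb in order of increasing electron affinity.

EA tends to increase across a period and decrease down a group, though the pattern is less regular than for IE or radius.
Here both period and group differ, so the two effects have to be weighed against each other.
P > Pb: relative to Pb, both the across-period and down-group shifts push P's electron affinity up.
Ge > P: this pair runs against the simple trend — see the exception note.
F > Ge: relative to Ge, both the across-period and down-group shifts push F's electron affinity up.
Cl > F: this pair runs against the simple trend — see the exception note.
Note the exception: Ge has a higher electron affinity than P, contrary to the simple trend — adding an electron to P's half-filled np³ subshell costs electron-pairing energy.
Note the exception: Cl has a higher electron affinity than F, contrary to the simple trend — F's small 2p subshell makes the incoming electron feel strong e⁻–e⁻ repulsion, so Cl actually releases more energy on gaining an electron.
Approximate values (kJ/mol): F 328, P 72, Cl 349, Ge 119, Pb 35.
So from lowest to highest: Pb < P < Ge < F < Cl.

Pb < P < Ge < F < Cl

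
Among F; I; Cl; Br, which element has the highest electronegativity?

F is in period 2, group 17; Cl is in period 3, group 17; Br is in period 4, group 17; I is in period 5, group 17.
Smaller atoms with higher effective nuclear charge are more electronegative.
All are in group 17, so electronegativity increases up the group.
The highest electronegativity among these belongs to F.

F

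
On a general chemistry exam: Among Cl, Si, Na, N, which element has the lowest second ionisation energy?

Si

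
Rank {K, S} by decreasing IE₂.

IE_2 is the cost of taking one more electron from the +1 cation: K⁺ is the bare [Ar] core; S⁺ still has 5 valence electrons.
Pulling an electron out of a noble-gas core costs far more than removing a remaining valence electron, so K sits at the high end of IE_2.
Tabulated IE_2 (kJ/mol): K 3052, S 2252.
Putting it together, IE_2: S < K.

K > S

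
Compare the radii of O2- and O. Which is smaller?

O

Forming O2- adds 2 electrons to O. More electron–electron repulsion in the same shell, with unchanged nuclear charge, lets the cloud expand.
An anion is larger than its parent atom: O2- > O.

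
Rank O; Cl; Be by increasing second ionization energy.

IE_2 is the cost of taking one more electron from the +1 cation: O⁺ still has 5 valence electrons; Cl⁺ still has 6 valence electrons; Be⁺ still has 1 valence electron.
All are still removing valence electrons, so compare the +1 ions as you would atoms: IE_2 generally rises across a period (higher Z_eff) and falls down a group (larger shell), subject to the usual subshell exceptions.
Valence configurations: O⁺ [He]2s²2p³, Cl⁺ [Ne]3s²3p⁴, Be⁺ [He]2s¹.
Tabulated IE_2 (kJ/mol): O 3388, Cl 2298, Be 1757.
So the second ionization energies run Be < Cl < O.

Be, Cl, O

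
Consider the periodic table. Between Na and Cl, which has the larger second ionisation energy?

IE_2 is the cost of taking one more electron from the +1 cation: Na⁺ is the bare [Ne] core; Cl⁺ still has 6 valence electrons.
Pulling an electron out of a noble-gas core costs far more than removing a remaining valence electron, so Na sits at the high end of IE_2.
Tabulated IE_2 (kJ/mol): Na 4562, Cl 2298.
Overall IE_2 order: Cl < Na.

Na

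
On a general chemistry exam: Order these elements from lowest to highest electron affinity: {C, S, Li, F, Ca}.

Ca < Li < C < S < F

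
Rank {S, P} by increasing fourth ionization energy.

S < P

After 3 electrons have been removed, what remains? S³⁺ still has 3 valence electrons; P³⁺ still has 2 valence electrons.
All are still removing valence electrons, so compare the +3 ions as you would atoms: IE_4 generally rises across a period (higher Z_eff) and falls down a group (larger shell), subject to the usual subshell exceptions.
Valence configurations: S³⁺ [Ne]3s²3p¹, P³⁺ [Ne]3s².
S³⁺ loses a lone 3p electron whereas P³⁺ must break into a filled 3s² pair, so IE_4(P) > IE_4(S) even though S has the higher nuclear charge.
Tabulated IE_4 (kJ/mol): S 4556, P 4964.
Hence IE_4: S < P.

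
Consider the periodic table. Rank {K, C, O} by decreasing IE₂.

O, K, C

After 1 electron has been removed, what remains? K⁺ is the bare [Ar] core; C⁺ still has 3 valence electrons; O⁺ still has 5 valence electrons.
Usually core removal costs more than valence removal, but here the competition is close: a tightly held n=2 valence electron can cost more to remove than an n=3 core electron, so the actual values have to decide it.
Valence configurations: C⁺ [He]2s²2p¹, O⁺ [He]2s²2p³.
The numbers (kJ/mol): K 3052, C 2353, O 3388.
Hence IE_2: C < K < O.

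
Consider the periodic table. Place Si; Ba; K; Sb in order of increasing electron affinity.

Si is in period 3, group 14; K is in period 4, group 1; Sb is in period 5, group 15; Ba is in period 6, group 2.
Atoms with high Z_eff and room in the valence shell (especially the halogens) have the most exothermic electron affinities.
These span different periods and groups, so the two trends combine.
K > Ba: period and group pull opposite ways; the down-group shift dominates (48 vs 14 kJ/mol).
Sb > K: the two effects oppose for this pair; the across-period effect wins (103 vs 48 kJ/mol).
Si > Sb: the two effects oppose for this pair; the down-group effect wins (134 vs 103 kJ/mol).
For reference (kJ/mol): Si 134, K 48, Sb 103, Ba 14.
So from lowest to highest: Ba < K < Sb < Si.

Ba, K, Sb, Si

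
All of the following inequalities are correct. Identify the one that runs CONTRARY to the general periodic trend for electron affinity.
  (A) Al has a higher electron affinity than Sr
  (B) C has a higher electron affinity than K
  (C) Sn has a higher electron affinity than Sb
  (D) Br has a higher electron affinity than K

(C)

The general trend: electron affinity increases across a period and decreases down a group.
(A) Al (period 3, group 13) vs Sr (period 5, group 2): the stated order agrees with the simple trend.
(B) C (period 2, group 14) vs K (period 4, group 1): the stated order agrees with the simple trend.
(C) Sn (period 5, group 14) vs Sb (period 5, group 15): the stated order contradicts the simple trend.
(D) Br (period 4, group 17) vs K (period 4, group 1): the stated order agrees with the simple trend.
The exception is (C): adding an electron to Sb's half-filled 5p³ is unfavourable, so Sn has the more exothermic EA.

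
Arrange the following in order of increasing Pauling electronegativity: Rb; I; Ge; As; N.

Rb, Ge, As, I, N

Electronegativity increases across a period and decreases down a group, tracking effective nuclear charge and atomic size.
Neither a single period nor a single group — weigh both effects.
Ge > Rb: both effects reinforce here, so Ge is clearly the higher of the two.
As > Ge: As lies to the right of Ge in period 4, so the across-period effect alone puts As higher.
I > As: period and group pull opposite ways; the across-period shift dominates (2.66 vs 2.18).
N > I: period and group pull opposite ways; the down-group shift dominates (3.04 vs 2.66).
Approximate values (Pauling): N 3.04, Ge 2.01, As 2.18, Rb 0.82, I 2.66.
So from lowest to highest: Rb < Ge < As < I < N.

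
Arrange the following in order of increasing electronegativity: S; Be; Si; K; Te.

K < Be < Si < Te < S

Be is in period 2, group 2; Si is in period 3, group 14; S is in period 3, group 16; K is in period 4, group 1; Te is in period 5, group 16.
Electronegativity increases across a period and decreases down a group, tracking effective nuclear charge and atomic size.
These span different periods and groups, so the two trends combine.
Be > K: relative to K, both the across-period and down-group shifts push Be's electronegativity up.
Si > Be: period and group pull opposite ways; the across-period shift dominates (1.90 vs 1.57).
Te > Si: the two effects oppose for this pair; the across-period effect wins (2.10 vs 1.90).
S > Te: they share group 16; the group trend gives S the larger value.
Tabulated electronegativity (Pauling): Be 1.57, Si 1.90, S 2.58, K 0.82, Te 2.10.
So from lowest to highest: K < Be < Si < Te < S.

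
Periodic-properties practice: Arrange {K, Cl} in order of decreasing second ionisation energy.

K > Cl

Consider each +1 ion: K⁺ is the bare [Ar] core; Cl⁺ still has 6 valence electrons.
Breaking into a closed-shell core is much more expensive than removing a leftover valence electron — K has the largest IE_2 here.
Tabulated IE_2 (kJ/mol): K 3052, Cl 2298.
Overall IE_2 order: Cl < K.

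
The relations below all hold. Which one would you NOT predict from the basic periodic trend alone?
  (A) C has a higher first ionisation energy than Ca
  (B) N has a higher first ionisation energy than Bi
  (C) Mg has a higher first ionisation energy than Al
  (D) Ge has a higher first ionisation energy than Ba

(C)

The general trend: first ionisation energy increases across a period and decreases down a group.
(A) C (period 2, group 14) vs Ca (period 4, group 2): the stated order agrees with the simple trend.
(B) N (period 2, group 15) vs Bi (period 6, group 15): the stated order agrees with the simple trend.
(C) Mg (period 3, group 2) vs Al (period 3, group 13): the stated order contradicts the simple trend.
(D) Ge (period 4, group 14) vs Ba (period 6, group 2): the stated order agrees with the simple trend.
The exception is (C): Al's single 3p electron is easier to remove than one from Mg's filled 3s².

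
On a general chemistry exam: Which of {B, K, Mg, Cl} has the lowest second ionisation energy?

Mg

Consider each +1 ion: B⁺ still has 2 valence electrons; K⁺ is the bare [Ar] core; Mg⁺ still has 1 valence electron; Cl⁺ still has 6 valence electrons.
Core electrons are held far more tightly than valence electrons, so K tops the IE_2 order.
Valence configurations: B⁺ [He]2s², Mg⁺ [Ne]3s¹, Cl⁺ [Ne]3s²3p⁴.
Approximate IE_2 values (kJ/mol): B 2427, K 3052, Mg 1451, Cl 2298.
So the second ionization energies run Mg < Cl < B < K.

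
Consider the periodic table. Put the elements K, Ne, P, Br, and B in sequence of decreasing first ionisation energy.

Ne > Br > P > B > K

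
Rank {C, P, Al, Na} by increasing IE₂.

Al, P, C, Na

The second ionization energy removes an electron from the +1 ion. For each element: C⁺ still has 3 valence electrons; P⁺ still has 4 valence electrons; Al⁺ still has 2 valence electrons; Na⁺ is the bare [Ne] core.
Core electrons are held far more tightly than valence electrons, so Na tops the IE_2 order.
Valence configurations: C⁺ [He]2s²2p¹, P⁺ [Ne]3s²3p², Al⁺ [Ne]3s².
Tabulated IE_2 (kJ/mol): C 2353, P 1907, Al 1817, Na 4562.
Overall IE_2 order: Al < P < C < Na.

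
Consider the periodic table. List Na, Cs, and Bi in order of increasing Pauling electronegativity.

Na is in period 3, group 1; Cs is in period 6, group 1; Bi is in period 6, group 15.
Electronegativity increases across a period and decreases down a group, tracking effective nuclear charge and atomic size.
Here both period and group differ, so the two effects have to be weighed against each other.
Na > Cs: they share group 1; the group trend gives Na the larger value.
Bi > Na: period and group pull opposite ways; the across-period shift dominates (2.02 vs 0.93).
Approximate values (Pauling): Na 0.93, Cs 0.79, Bi 2.02.
So from lowest to highest: Cs < Na < Bi.

Cs, Na, Bi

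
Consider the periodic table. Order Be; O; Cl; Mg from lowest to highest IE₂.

Mg < Be < Cl < O

IE_2 is the cost of taking one more electron from the +1 cation: Be⁺ still has 1 valence electron; O⁺ still has 5 valence electrons; Cl⁺ still has 6 valence electrons; Mg⁺ still has 1 valence electron.
All are still removing valence electrons, so compare the +1 ions as you would atoms: IE_2 generally rises across a period (higher Z_eff) and falls down a group (larger shell), subject to the usual subshell exceptions.
Valence configurations: Be⁺ [He]2s¹, O⁺ [He]2s²2p³, Cl⁺ [Ne]3s²3p⁴, Mg⁺ [Ne]3s¹.
The numbers (kJ/mol): Be 1757, O 3388, Cl 2298, Mg 1451.
Overall IE_2 order: Mg < Be < Cl < O.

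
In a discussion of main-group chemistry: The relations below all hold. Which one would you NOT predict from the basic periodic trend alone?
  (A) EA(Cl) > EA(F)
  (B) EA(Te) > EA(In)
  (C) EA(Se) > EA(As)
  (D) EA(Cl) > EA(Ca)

(A)

The general trend: electron affinity increases across a period and decreases down a group.
(A) Cl (period 3, group 17) vs F (period 2, group 17): the stated order contradicts the simple trend.
(B) Te (period 5, group 16) vs In (period 5, group 13): the stated order agrees with the simple trend.
(C) Se (period 4, group 16) vs As (period 4, group 15): the stated order agrees with the simple trend.
(D) Cl (period 3, group 17) vs Ca (period 4, group 2): the stated order agrees with the simple trend.
The exception is (A): F's small 2p subshell makes the incoming electron feel strong e⁻–e⁻ repulsion, so Cl actually releases more energy on gaining an electron.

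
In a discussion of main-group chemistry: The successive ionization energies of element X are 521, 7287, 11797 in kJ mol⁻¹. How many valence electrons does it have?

Look for the largest jump between consecutive ionization energies: IE2/IE1 ≈ 14.0, far larger than any earlier ratio.
That jump marks the point where a core electron is being removed. So the atom has 1 valence electron.

1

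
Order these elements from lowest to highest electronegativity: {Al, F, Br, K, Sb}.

K < Al < Sb < Br < F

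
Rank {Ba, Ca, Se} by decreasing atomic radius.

Ba > Ca > Se

Ca is in period 4, group 2; Se is in period 4, group 16; Ba is in period 6, group 2.
Across a period the added protons contract the valence shell; down a group each new principal shell makes the atom larger.
Here both period and group differ, so the two effects have to be weighed against each other.
Ca > Se: Ca lies to the left of Se in period 4, so the across-period effect alone puts Ca larger.
Ba > Ca: Ba sits below Ca in group 2, so the down-group effect alone puts Ba larger.
Approximate values (pm): Ca 171, Se 116, Ba 196.
So from largest to smallest: Ba > Ca > Se.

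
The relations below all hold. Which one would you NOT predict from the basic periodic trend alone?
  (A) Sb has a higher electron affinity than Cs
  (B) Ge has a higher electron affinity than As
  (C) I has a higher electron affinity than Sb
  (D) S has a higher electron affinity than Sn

The general trend: electron affinity increases across a period and decreases down a group.
(A) Sb (period 5, group 15) vs Cs (period 6, group 1): the stated order agrees with the simple trend.
(B) Ge (period 4, group 14) vs As (period 4, group 15): the stated order contradicts the simple trend.
(C) I (period 5, group 17) vs Sb (period 5, group 15): the stated order agrees with the simple trend.
(D) S (period 3, group 16) vs Sn (period 5, group 14): the stated order agrees with the simple trend.
The exception is (B): adding an electron to As's half-filled 4p³ is unfavourable, so Ge (4p²) has the more exothermic EA.

(B)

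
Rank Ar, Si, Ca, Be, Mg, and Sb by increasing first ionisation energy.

Ca < Mg < Si < Sb < Be < Ar

Be is in period 2, group 2; Mg is in period 3, group 2; Si is in period 3, group 14; Ar is in period 3, group 18; Ca is in period 4, group 2; Sb is in period 5, group 15.
First ionization energy rises across a period (greater Z_eff holds electrons more tightly) and falls down a group (valence electrons are farther from the nucleus).
Neither a single period nor a single group — weigh both effects.
Mg > Ca: Mg sits above Ca in group 2, so the down-group effect alone puts Mg higher.
Si > Mg: Si lies to the right of Mg in period 3, so the across-period effect alone puts Si higher.
Sb > Si: the two effects oppose for this pair; the across-period effect wins (831 vs 786 kJ/mol).
Be > Sb: period and group pull opposite ways; the down-group shift dominates (900 vs 831 kJ/mol).
Ar > Be: period and group pull opposite ways; the across-period shift dominates (1521 vs 900 kJ/mol).
Tabulated first ionization energy (kJ/mol): Be 900, Mg 738, Si 786, Ar 1521, Ca 590, Sb 831.
So from lowest to highest: Ca < Mg < Si < Sb < Be < Ar.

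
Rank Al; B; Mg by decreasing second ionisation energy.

B > Al > Mg

After 1 electron has been removed, what remains? Al⁺ still has 2 valence electrons; B⁺ still has 2 valence electrons; Mg⁺ still has 1 valence electron.
All are still removing valence electrons, so compare the +1 ions as you would atoms: IE_2 generally rises across a period (higher Z_eff) and falls down a group (larger shell), subject to the usual subshell exceptions.
Valence configurations: Al⁺ [Ne]3s², B⁺ [He]2s², Mg⁺ [Ne]3s¹.
The numbers (kJ/mol): Al 1817, B 2427, Mg 1451.
Overall IE_2 order: Mg < Al < B.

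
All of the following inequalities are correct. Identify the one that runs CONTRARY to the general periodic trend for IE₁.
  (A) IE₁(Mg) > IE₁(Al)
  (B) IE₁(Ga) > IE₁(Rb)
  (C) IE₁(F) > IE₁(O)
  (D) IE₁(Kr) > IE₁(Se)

(A)

The general trend: IE₁ increases across a period and decreases down a group.
(A) Mg (period 3, group 2) vs Al (period 3, group 13): the stated order contradicts the simple trend.
(B) Ga (period 4, group 13) vs Rb (period 5, group 1): the stated order agrees with the simple trend.
(C) F (period 2, group 17) vs O (period 2, group 16): the stated order agrees with the simple trend.
(D) Kr (period 4, group 18) vs Se (period 4, group 16): the stated order agrees with the simple trend.
The exception is (A): Al's single 3p electron is easier to remove than one from Mg's filled 3s².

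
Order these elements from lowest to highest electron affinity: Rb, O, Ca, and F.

O is in period 2, group 16; F is in period 2, group 17; Ca is in period 4, group 2; Rb is in period 5, group 1.
Adding an electron releases more energy for atoms nearer the top right (short of the noble gases).
Here both period and group differ, so the two effects have to be weighed against each other.
Rb > Ca: this pair runs against the simple trend — see the exception note.
O > Rb: relative to Rb, both the across-period and down-group shifts push O's electron affinity up.
F > O: F lies to the right of O in period 2, so the across-period effect alone puts F higher.
Note the exception: Rb has a higher electron affinity than Ca, contrary to the simple trend — adding an electron to Ca (ns²) has to open a new, higher-energy np subshell, which is unfavourable.
Tabulated electron affinity (kJ/mol): O 141, F 328, Ca 2, Rb 47.
So from lowest to highest: Ca < Rb < O < F.

Ca < Rb < O < F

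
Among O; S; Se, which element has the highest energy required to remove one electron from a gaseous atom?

IE₁ increases left→right with effective nuclear charge and decreases top→bottom as the valence shell moves farther out.
All are in group 16, so first ionization energy increases up the group.
The highest energy required to remove one electron from a gaseous atom among these belongs to O.

O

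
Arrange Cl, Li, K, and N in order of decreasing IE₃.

Li, N, K, Cl

After 2 electrons have been removed, what remains? Cl²⁺ still has 5 valence electrons; Li²⁺ is already 1 electron into the core; K²⁺ is already 1 electron into the core; N²⁺ still has 3 valence electrons.
Usually core removal costs more than valence removal, but here the competition is close: a tightly held n=2 valence electron can cost more to remove than an n=3 core electron, so the actual values have to decide it.
Valence configurations: Cl²⁺ [Ne]3s²3p³, N²⁺ [He]2s²2p¹.
The numbers (kJ/mol): Cl 3822, Li 11815, K 4420, N 4578.
Hence IE_3: Cl < K < N < Li.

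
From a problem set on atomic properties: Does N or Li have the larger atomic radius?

Li is in period 2, group 1; N is in period 2, group 15.
Atomic radius shrinks across a period as nuclear charge pulls the same shell inward, and grows down a group as new shells are added.
All lie in period 2, so atomic radius increases right to left.
So Li has the larger atomic radius (Li > N).

Li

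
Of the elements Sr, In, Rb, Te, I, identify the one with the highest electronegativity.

I

Rb is in period 5, group 1; Sr is in period 5, group 2; In is in period 5, group 13; Te is in period 5, group 16; I is in period 5, group 17.
EN rises left→right (higher Z_eff, smaller atoms) and falls top→bottom (larger, more shielded atoms).
All lie in period 5, so electronegativity increases left to right.
The highest electronegativity among these belongs to I.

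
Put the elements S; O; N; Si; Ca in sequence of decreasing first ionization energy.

N > O > S > Si > Ca

N is in period 2, group 15; O is in period 2, group 16; Si is in period 3, group 14; S is in period 3, group 16; Ca is in period 4, group 2.
Removing the outermost electron gets harder across a period and easier down a group.
These span different periods and groups, so the two trends combine.
Si > Ca: relative to Ca, both the across-period and down-group shifts push Si's first ionization energy up.
S > Si: both are in period 3; the period trend gives S the larger value.
O > S: they share group 16; the group trend gives O the larger value.
N > O: this pair runs against the simple trend — see the exception note.
Note the exception: N has a higher first ionization energy than O, contrary to the simple trend — pairing an electron in O's 2p⁴ costs repulsion energy, so O ionizes more easily than half-filled N (2p³).
Approximate values (kJ/mol): N 1402, O 1314, Si 786, S 1000, Ca 590.
So from highest to lowest: N > O > S > Si > Ca.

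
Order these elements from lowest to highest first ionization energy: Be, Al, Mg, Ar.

IE₁ increases left→right with effective nuclear charge and decreases top→bottom as the valence shell moves farther out.
Neither a single period nor a single group — weigh both effects.
Mg > Al: this pair runs against the simple trend — see the exception note.
Be > Mg: Be sits above Mg in group 2, so the down-group effect alone puts Be higher.
Ar > Be: period and group pull opposite ways; the across-period shift dominates (1521 vs 900 kJ/mol).
Note the exception: Mg has a higher first ionization energy than Al, contrary to the simple trend — Al's single 3p electron is easier to remove than one from Mg's filled 3s².
Tabulated first ionization energy (kJ/mol): Be 900, Mg 738, Al 578, Ar 1521.
So from lowest to highest: Al < Mg < Be < Ar.

Al < Mg < Be < Ar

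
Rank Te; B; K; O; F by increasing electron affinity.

B is in period 2, group 13; O is in period 2, group 16; F is in period 2, group 17; K is in period 4, group 1; Te is in period 5, group 16.
Adding an electron releases more energy for atoms nearer the top right (short of the noble gases).
These span different periods and groups, so the two trends combine.
K > B: this pair runs against the simple trend — see the exception note.
O > K: both effects reinforce here, so O is clearly the higher of the two.
Te > O: this pair runs against the simple trend — see the exception note.
F > Te: relative to Te, both the across-period and down-group shifts push F's electron affinity up.
Note the exception: K has a higher electron affinity than B, contrary to the simple trend — B's ns²np¹ configuration gives only a small electron affinity — the sparsely filled np subshell binds an added electron weakly.
Note the exception: Te has a higher electron affinity than O, contrary to the simple trend — O's compact 2p subshell gives strong electron–electron repulsion on the added electron.
Approximate values (kJ/mol): B 27, O 141, F 328, K 48, Te 190.
So from lowest to highest: B < K < O < Te < F.

B, K, O, Te, F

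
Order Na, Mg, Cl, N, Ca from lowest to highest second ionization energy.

IE_2 is the cost of taking one more electron from the +1 cation: Na⁺ is the bare [Ne] core; Mg⁺ still has 1 valence electron; Cl⁺ still has 6 valence electrons; N⁺ still has 4 valence electrons; Ca⁺ still has 1 valence electron.
Core electrons are held far more tightly than valence electrons, so Na tops the IE_2 order.
Valence configurations: Mg⁺ [Ne]3s¹, Cl⁺ [Ne]3s²3p⁴, N⁺ [He]2s²2p², Ca⁺ [Ar]4s¹.
The numbers (kJ/mol): Na 4562, Mg 1451, Cl 2298, N 2856, Ca 1145.
So the second ionization energies run Ca < Mg < Cl < N < Na.

Ca < Mg < Cl < N < Na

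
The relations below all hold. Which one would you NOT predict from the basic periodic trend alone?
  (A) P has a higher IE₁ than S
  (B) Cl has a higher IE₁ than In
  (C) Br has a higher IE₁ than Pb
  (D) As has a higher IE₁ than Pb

(A)

The general trend: IE₁ increases across a period and decreases down a group.
(A) P (period 3, group 15) vs S (period 3, group 16): the stated order contradicts the simple trend.
(B) Cl (period 3, group 17) vs In (period 5, group 13): the stated order agrees with the simple trend.
(C) Br (period 4, group 17) vs Pb (period 6, group 14): the stated order agrees with the simple trend.
(D) As (period 4, group 15) vs Pb (period 6, group 14): the stated order agrees with the simple trend.
The exception is (A): S (3p⁴) ionizes more easily than half-filled P (3p³) because the paired 3p electron in S is pushed out by e⁻–e⁻ repulsion.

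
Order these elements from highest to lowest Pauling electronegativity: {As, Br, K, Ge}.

Br, As, Ge, K

K is in period 4, group 1; Ge is in period 4, group 14; As is in period 4, group 15; Br is in period 4, group 17.
EN rises left→right (higher Z_eff, smaller atoms) and falls top→bottom (larger, more shielded atoms).
All lie in period 4, so electronegativity increases left to right.
So from highest to lowest: Br > As > Ge > K.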